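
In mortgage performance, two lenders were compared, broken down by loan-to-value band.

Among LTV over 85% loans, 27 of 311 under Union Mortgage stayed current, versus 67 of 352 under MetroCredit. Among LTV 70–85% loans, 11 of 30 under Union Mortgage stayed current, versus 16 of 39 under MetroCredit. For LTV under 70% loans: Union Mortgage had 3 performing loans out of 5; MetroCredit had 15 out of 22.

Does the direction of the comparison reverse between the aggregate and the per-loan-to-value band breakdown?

No

LTV over 85%: Union Mortgage 27/311 = 8.7%, MetroCredit 67/352 = 19.0% → MetroCredit
LTV 70–85%: Union Mortgage 11/30 = 36.7%, MetroCredit 16/39 = 41.0% → MetroCredit
LTV under 70%: Union Mortgage 3/5 = 60.0%, MetroCredit 15/22 = 68.2% → MetroCredit
Overall: Union Mortgage 41/346 = 11.8%, MetroCredit 98/413 = 23.7% → MetroCredit
MetroCredit wins overall and in every loan-to-value group — no reversal.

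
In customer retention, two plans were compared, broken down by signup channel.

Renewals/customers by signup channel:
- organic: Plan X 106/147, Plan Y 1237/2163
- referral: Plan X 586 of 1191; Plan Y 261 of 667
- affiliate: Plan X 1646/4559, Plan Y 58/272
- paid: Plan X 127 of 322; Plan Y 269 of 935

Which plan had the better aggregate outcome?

Plan Y

Organic: Plan X 106/147 = 72.1%, Plan Y 1237/2163 = 57.2% → Plan X
Referral: Plan X 586/1191 = 49.2%, Plan Y 261/667 = 39.1% → Plan X
Affiliate: Plan X 1646/4559 = 36.1%, Plan Y 58/272 = 21.3% → Plan X
Paid: Plan X 127/322 = 39.4%, Plan Y 269/935 = 28.8% → Plan X
Overall: Plan X 2465/6219 = 39.6%, Plan Y 1825/4037 = 45.2% → Plan Y
(Plan X wins every signup group but Plan Y wins overall — Plan X's customers skew toward the low-rate affiliate group.)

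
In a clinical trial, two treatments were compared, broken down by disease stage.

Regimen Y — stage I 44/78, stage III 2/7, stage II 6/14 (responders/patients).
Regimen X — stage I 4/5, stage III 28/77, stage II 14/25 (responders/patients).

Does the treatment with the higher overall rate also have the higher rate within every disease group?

No

Stage I: Regimen Y 44/78 = 56.4%, Regimen X 4/5 = 80.0% → Regimen X
Stage III: Regimen Y 2/7 = 28.6%, Regimen X 28/77 = 36.4% → Regimen X
Stage II: Regimen Y 6/14 = 42.9%, Regimen X 14/25 = 56.0% → Regimen X
Overall: Regimen Y 52/99 = 52.5%, Regimen X 46/107 = 43.0% → Regimen Y
Regimen X wins each disease group but Regimen Y wins overall — the comparison reverses. Regimen X's patients skew toward stage III, which has a lower base rate.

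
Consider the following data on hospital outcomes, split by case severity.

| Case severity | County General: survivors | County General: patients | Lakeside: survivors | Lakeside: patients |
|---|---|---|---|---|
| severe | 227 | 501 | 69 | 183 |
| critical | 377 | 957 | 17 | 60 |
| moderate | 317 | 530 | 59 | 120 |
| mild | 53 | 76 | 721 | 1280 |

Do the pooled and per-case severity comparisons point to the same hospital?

Severe: County General 227/501 = 45.3%, Lakeside 69/183 = 37.7% → County General
Critical: County General 377/957 = 39.4%, Lakeside 17/60 = 28.3% → County General
Moderate: County General 317/530 = 59.8%, Lakeside 59/120 = 49.2% → County General
Mild: County General 53/76 = 69.7%, Lakeside 721/1280 = 56.3% → County General
Overall: County General 974/2064 = 47.2%, Lakeside 866/1643 = 52.7% → Lakeside
County General wins each case group but Lakeside wins overall — the comparison reverses. County General's patients skew toward critical, which has a lower base rate.

No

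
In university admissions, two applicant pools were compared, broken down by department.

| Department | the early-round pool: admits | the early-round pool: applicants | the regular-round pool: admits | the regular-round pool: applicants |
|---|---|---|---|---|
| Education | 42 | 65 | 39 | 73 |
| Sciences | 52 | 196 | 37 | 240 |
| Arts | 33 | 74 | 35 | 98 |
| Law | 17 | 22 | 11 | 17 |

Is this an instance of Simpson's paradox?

Education: the early-round pool 42/65 = 64.6%, the regular-round pool 39/73 = 53.4% → the early-round pool
Sciences: the early-round pool 52/196 = 26.5%, the regular-round pool 37/240 = 15.4% → the early-round pool
Arts: the early-round pool 33/74 = 44.6%, the regular-round pool 35/98 = 35.7% → the early-round pool
Law: the early-round pool 17/22 = 77.3%, the regular-round pool 11/17 = 64.7% → the early-round pool
Overall: the early-round pool 144/357 = 40.3%, the regular-round pool 122/428 = 28.5% → the early-round pool
The early-round pool wins overall and in every department group — no reversal.

No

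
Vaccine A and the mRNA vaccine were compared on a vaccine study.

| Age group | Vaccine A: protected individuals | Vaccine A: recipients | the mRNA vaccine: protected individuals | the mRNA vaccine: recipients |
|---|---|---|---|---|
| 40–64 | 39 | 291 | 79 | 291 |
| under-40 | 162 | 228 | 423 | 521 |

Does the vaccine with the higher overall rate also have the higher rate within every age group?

Yes

40–64: Vaccine A 39/291 = 13.4%, the mRNA vaccine 79/291 = 27.1% → the mRNA vaccine
Under-40: Vaccine A 162/228 = 71.1%, the mRNA vaccine 423/521 = 81.2% → the mRNA vaccine
Overall: Vaccine A 201/519 = 38.7%, the mRNA vaccine 502/812 = 61.8% → the mRNA vaccine
The mRNA vaccine wins overall and in every age group — no reversal.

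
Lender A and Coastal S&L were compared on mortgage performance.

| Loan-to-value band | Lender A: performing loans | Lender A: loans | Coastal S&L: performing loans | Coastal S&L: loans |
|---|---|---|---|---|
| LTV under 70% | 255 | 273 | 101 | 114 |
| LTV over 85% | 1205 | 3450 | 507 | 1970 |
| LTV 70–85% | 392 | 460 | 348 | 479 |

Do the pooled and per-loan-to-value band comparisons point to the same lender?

Yes

LTV under 70%: Lender A 255/273 = 93.4%, Coastal S&L 101/114 = 88.6% → Lender A
LTV over 85%: Lender A 1205/3450 = 34.9%, Coastal S&L 507/1970 = 25.7% → Lender A
LTV 70–85%: Lender A 392/460 = 85.2%, Coastal S&L 348/479 = 72.7% → Lender A
Overall: Lender A 1852/4183 = 44.3%, Coastal S&L 956/2563 = 37.3% → Lender A
Lender A wins overall and in every loan-to-value group — no reversal.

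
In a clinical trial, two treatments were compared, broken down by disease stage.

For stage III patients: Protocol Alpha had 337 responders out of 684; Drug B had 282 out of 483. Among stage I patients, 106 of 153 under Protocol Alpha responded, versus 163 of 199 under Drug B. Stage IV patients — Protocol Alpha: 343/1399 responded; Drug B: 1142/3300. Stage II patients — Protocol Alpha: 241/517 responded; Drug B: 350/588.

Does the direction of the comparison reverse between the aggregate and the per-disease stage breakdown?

Stage III: Protocol Alpha 337/684 = 49.3%, Drug B 282/483 = 58.4% → Drug B
Stage I: Protocol Alpha 106/153 = 69.3%, Drug B 163/199 = 81.9% → Drug B
Stage IV: Protocol Alpha 343/1399 = 24.5%, Drug B 1142/3300 = 34.6% → Drug B
Stage II: Protocol Alpha 241/517 = 46.6%, Drug B 350/588 = 59.5% → Drug B
Overall: Protocol Alpha 1027/2753 = 37.3%, Drug B 1937/4570 = 42.4% → Drug B
Drug B wins overall and in every disease group — no reversal.

No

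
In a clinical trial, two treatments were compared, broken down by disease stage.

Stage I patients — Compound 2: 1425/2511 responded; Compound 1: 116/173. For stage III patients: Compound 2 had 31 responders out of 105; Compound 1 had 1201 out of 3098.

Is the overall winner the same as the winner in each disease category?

No

Stage I: Compound 2 1425/2511 = 56.8%, Compound 1 116/173 = 67.1% → Compound 1
Stage III: Compound 2 31/105 = 29.5%, Compound 1 1201/3098 = 38.8% → Compound 1
Overall: Compound 2 1456/2616 = 55.7%, Compound 1 1317/3271 = 40.3% → Compound 2
Compound 1 wins each disease group but Compound 2 wins overall — the comparison reverses. Compound 1's patients skew toward stage III, which has a lower base rate.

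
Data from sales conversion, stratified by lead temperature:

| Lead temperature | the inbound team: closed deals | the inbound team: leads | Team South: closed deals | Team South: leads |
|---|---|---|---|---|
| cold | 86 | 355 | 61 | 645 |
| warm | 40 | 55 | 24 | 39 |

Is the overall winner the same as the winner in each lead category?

Cold: the inbound team 86/355 = 24.2%, Team South 61/645 = 9.5% → the inbound team
Warm: the inbound team 40/55 = 72.7%, Team South 24/39 = 61.5% → the inbound team
Overall: the inbound team 126/410 = 30.7%, Team South 85/684 = 12.4% → the inbound team
The inbound team wins overall and in every lead group — no reversal.

Yes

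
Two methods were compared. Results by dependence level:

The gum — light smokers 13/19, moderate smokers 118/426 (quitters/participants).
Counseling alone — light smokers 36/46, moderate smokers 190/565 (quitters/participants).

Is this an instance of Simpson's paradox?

Light smokers: the gum 13/19 = 68.4%, counseling alone 36/46 = 78.3% → counseling alone
Moderate smokers: the gum 118/426 = 27.7%, counseling alone 190/565 = 33.6% → counseling alone
Overall: the gum 131/445 = 29.4%, counseling alone 226/611 = 37.0% → counseling alone
Counseling alone wins overall and in every dependence group — no reversal.

No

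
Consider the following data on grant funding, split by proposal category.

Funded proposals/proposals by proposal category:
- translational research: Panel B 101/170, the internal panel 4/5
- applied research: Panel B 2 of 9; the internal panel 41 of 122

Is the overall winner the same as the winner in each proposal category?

No

Translational research: Panel B 101/170 = 59.4%, the internal panel 4/5 = 80.0% → the internal panel
Applied research: Panel B 2/9 = 22.2%, the internal panel 41/122 = 33.6% → the internal panel
Overall: Panel B 103/179 = 57.5%, the internal panel 45/127 = 35.4% → Panel B
The internal panel wins each proposal group but Panel B wins overall — the comparison reverses. The internal panel's proposals skew toward applied research, which has a lower base rate.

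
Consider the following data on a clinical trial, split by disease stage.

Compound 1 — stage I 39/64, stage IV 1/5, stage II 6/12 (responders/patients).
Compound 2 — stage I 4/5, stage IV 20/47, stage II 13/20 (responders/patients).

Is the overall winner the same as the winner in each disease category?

No

Stage I: Compound 1 39/64 = 60.9%, Compound 2 4/5 = 80.0% → Compound 2
Stage IV: Compound 1 1/5 = 20.0%, Compound 2 20/47 = 42.6% → Compound 2
Stage II: Compound 1 6/12 = 50.0%, Compound 2 13/20 = 65.0% → Compound 2
Overall: Compound 1 46/81 = 56.8%, Compound 2 37/72 = 51.4% → Compound 1
Compound 2 wins each disease group but Compound 1 wins overall — the comparison reverses. Compound 2's patients skew toward stage IV, which has a lower base rate.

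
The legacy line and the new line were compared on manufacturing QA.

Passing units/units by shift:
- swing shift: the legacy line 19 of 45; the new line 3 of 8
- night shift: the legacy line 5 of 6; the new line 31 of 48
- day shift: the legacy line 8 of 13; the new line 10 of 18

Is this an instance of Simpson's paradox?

Swing shift: the legacy line 19/45 = 42.2%, the new line 3/8 = 37.5% → the legacy line
Night shift: the legacy line 5/6 = 83.3%, the new line 31/48 = 64.6% → the legacy line
Day shift: the legacy line 8/13 = 61.5%, the new line 10/18 = 55.6% → the legacy line
Overall: the legacy line 32/64 = 50.0%, the new line 44/74 = 59.5% → the new line
The legacy line wins each shift group but the new line wins overall — the comparison reverses. The legacy line's units skew toward swing shift, which has a lower base rate.

Yes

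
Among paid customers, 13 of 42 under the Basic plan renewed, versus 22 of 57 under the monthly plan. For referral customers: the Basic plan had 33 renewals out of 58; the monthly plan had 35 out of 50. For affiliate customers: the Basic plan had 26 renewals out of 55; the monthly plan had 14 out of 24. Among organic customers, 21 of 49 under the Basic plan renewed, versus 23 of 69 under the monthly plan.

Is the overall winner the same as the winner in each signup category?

No

Paid: the Basic plan 13/42 = 31.0%, the monthly plan 22/57 = 38.6% → the monthly plan
Referral: the Basic plan 33/58 = 56.9%, the monthly plan 35/50 = 70.0% → the monthly plan
Affiliate: the Basic plan 26/55 = 47.3%, the monthly plan 14/24 = 58.3% → the monthly plan
Organic: the Basic plan 21/49 = 42.9%, the monthly plan 23/69 = 33.3% → the Basic plan
Overall: the Basic plan 93/204 = 45.6%, the monthly plan 94/200 = 47.0% → the monthly plan
Neither sweeps: the Basic plan wins 1 of 4 groups, the monthly plan wins 3. The monthly plan wins overall but not every group — no Simpson reversal.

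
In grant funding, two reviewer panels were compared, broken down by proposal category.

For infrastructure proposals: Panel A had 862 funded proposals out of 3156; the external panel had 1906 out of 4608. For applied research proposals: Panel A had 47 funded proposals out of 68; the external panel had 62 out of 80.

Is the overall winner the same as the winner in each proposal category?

Yes

Infrastructure: Panel A 862/3156 = 27.3%, the external panel 1906/4608 = 41.4% → the external panel
Applied research: Panel A 47/68 = 69.1%, the external panel 62/80 = 77.5% → the external panel
Overall: Panel A 909/3224 = 28.2%, the external panel 1968/4688 = 42.0% → the external panel
The external panel wins overall and in every proposal group — no reversal.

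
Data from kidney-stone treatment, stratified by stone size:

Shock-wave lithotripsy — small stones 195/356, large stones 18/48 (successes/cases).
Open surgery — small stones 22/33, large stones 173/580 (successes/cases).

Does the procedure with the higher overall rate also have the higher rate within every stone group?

Small stones: shock-wave lithotripsy 195/356 = 54.8%, open surgery 22/33 = 66.7% → open surgery
Large stones: shock-wave lithotripsy 18/48 = 37.5%, open surgery 173/580 = 29.8% → shock-wave lithotripsy
Overall: shock-wave lithotripsy 213/404 = 52.7%, open surgery 195/613 = 31.8% → shock-wave lithotripsy
Neither sweeps: shock-wave lithotripsy wins 1 of 2 groups, open surgery wins 1. Shock-wave lithotripsy wins overall but not every group — no Simpson reversal.

No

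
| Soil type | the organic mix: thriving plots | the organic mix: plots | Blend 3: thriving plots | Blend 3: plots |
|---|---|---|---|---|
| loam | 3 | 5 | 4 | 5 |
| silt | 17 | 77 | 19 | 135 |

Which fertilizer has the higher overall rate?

the organic mix

Loam: the organic mix 3/5 = 60.0%, Blend 3 4/5 = 80.0% → Blend 3
Silt: the organic mix 17/77 = 22.1%, Blend 3 19/135 = 14.1% → the organic mix
Overall: the organic mix 20/82 = 24.4%, Blend 3 23/140 = 16.4% → the organic mix
(Neither sweeps every soil group, but the organic mix has the higher pooled rate.)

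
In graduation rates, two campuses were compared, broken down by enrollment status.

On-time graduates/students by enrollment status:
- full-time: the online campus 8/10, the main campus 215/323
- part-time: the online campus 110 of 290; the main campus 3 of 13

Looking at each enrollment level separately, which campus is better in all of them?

the online campus

Full-time: the online campus 8/10 = 80.0%, the main campus 215/323 = 66.6% → the online campus
Part-time: the online campus 110/290 = 37.9%, the main campus 3/13 = 23.1% → the online campus
The online campus has the higher rate in both groups.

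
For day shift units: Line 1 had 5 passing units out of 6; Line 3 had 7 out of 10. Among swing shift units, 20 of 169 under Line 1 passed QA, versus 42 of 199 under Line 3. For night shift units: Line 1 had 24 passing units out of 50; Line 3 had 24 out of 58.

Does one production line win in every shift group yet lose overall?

No

Day shift: Line 1 5/6 = 83.3%, Line 3 7/10 = 70.0% → Line 1
Swing shift: Line 1 20/169 = 11.8%, Line 3 42/199 = 21.1% → Line 3
Night shift: Line 1 24/50 = 48.0%, Line 3 24/58 = 41.4% → Line 1
Overall: Line 1 49/225 = 21.8%, Line 3 73/267 = 27.3% → Line 3
Neither sweeps: Line 1 wins 2 of 3 groups, Line 3 wins 1. Line 3 wins overall but not every group — no Simpson reversal.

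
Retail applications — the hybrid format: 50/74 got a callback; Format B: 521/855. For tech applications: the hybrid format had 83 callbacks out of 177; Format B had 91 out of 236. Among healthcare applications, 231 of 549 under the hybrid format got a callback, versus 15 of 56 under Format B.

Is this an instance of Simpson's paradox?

Retail: the hybrid format 50/74 = 67.6%, Format B 521/855 = 60.9% → the hybrid format
Tech: the hybrid format 83/177 = 46.9%, Format B 91/236 = 38.6% → the hybrid format
Healthcare: the hybrid format 231/549 = 42.1%, Format B 15/56 = 26.8% → the hybrid format
Overall: the hybrid format 364/800 = 45.5%, Format B 627/1147 = 54.7% → Format B
The hybrid format wins each industry group but Format B wins overall — the comparison reverses. The hybrid format's applications skew toward healthcare, which has a lower base rate.

Yes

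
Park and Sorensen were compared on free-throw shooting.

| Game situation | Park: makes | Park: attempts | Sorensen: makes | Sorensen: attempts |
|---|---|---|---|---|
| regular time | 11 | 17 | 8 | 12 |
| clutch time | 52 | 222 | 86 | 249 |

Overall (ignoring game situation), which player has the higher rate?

Regular time: Park 11/17 = 64.7%, Sorensen 8/12 = 66.7% → Sorensen
Clutch time: Park 52/222 = 23.4%, Sorensen 86/249 = 34.5% → Sorensen
Overall: Park 63/239 = 26.4%, Sorensen 94/261 = 36.0% → Sorensen

Sorensen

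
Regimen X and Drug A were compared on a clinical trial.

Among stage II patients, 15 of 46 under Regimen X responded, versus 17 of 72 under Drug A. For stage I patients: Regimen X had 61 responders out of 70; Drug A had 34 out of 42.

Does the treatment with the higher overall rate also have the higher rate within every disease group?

Stage II: Regimen X 15/46 = 32.6%, Drug A 17/72 = 23.6% → Regimen X
Stage I: Regimen X 61/70 = 87.1%, Drug A 34/42 = 81.0% → Regimen X
Overall: Regimen X 76/116 = 65.5%, Drug A 51/114 = 44.7% → Regimen X
Regimen X wins overall and in every disease group — no reversal.

Yes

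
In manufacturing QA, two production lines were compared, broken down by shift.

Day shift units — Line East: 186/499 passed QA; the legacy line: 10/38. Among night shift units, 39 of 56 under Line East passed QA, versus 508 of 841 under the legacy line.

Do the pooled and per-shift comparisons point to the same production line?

Day shift: Line East 186/499 = 37.3%, the legacy line 10/38 = 26.3% → Line East
Night shift: Line East 39/56 = 69.6%, the legacy line 508/841 = 60.4% → Line East
Overall: Line East 225/555 = 40.5%, the legacy line 518/879 = 58.9% → the legacy line
Line East wins each shift group but the legacy line wins overall — the comparison reverses. Line East's units skew toward day shift, which has a lower base rate.

No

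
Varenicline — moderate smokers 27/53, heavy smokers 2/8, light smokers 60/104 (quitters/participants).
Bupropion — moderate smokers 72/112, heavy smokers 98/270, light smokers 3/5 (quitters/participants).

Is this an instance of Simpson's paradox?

Moderate smokers: varenicline 27/53 = 50.9%, bupropion 72/112 = 64.3% → bupropion
Heavy smokers: varenicline 2/8 = 25.0%, bupropion 98/270 = 36.3% → bupropion
Light smokers: varenicline 60/104 = 57.7%, bupropion 3/5 = 60.0% → bupropion
Overall: varenicline 89/165 = 53.9%, bupropion 173/387 = 44.7% → varenicline
Bupropion wins each dependence group but varenicline wins overall — the comparison reverses. Bupropion's participants skew toward heavy smokers, which has a lower base rate.

Yes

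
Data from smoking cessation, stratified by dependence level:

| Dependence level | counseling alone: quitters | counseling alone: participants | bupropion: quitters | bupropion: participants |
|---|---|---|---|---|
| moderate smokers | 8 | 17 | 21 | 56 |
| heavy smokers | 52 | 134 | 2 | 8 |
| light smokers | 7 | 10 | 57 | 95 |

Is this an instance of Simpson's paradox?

Yes

Moderate smokers: counseling alone 8/17 = 47.1%, bupropion 21/56 = 37.5% → counseling alone
Heavy smokers: counseling alone 52/134 = 38.8%, bupropion 2/8 = 25.0% → counseling alone
Light smokers: counseling alone 7/10 = 70.0%, bupropion 57/95 = 60.0% → counseling alone
Overall: counseling alone 67/161 = 41.6%, bupropion 80/159 = 50.3% → bupropion
Counseling alone wins each dependence group but bupropion wins overall — the comparison reverses. Counseling alone's participants skew toward heavy smokers, which has a lower base rate.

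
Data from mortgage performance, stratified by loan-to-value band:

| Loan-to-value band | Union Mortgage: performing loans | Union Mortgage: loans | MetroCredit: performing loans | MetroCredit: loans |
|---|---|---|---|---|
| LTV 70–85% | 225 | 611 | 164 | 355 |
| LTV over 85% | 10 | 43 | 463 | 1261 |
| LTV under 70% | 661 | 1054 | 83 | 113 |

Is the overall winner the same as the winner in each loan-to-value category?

No

LTV 70–85%: Union Mortgage 225/611 = 36.8%, MetroCredit 164/355 = 46.2% → MetroCredit
LTV over 85%: Union Mortgage 10/43 = 23.3%, MetroCredit 463/1261 = 36.7% → MetroCredit
LTV under 70%: Union Mortgage 661/1054 = 62.7%, MetroCredit 83/113 = 73.5% → MetroCredit
Overall: Union Mortgage 896/1708 = 52.5%, MetroCredit 710/1729 = 41.1% → Union Mortgage
MetroCredit wins each loan-to-value group but Union Mortgage wins overall — the comparison reverses. MetroCredit's loans skew toward LTV over 85%, which has a lower base rate.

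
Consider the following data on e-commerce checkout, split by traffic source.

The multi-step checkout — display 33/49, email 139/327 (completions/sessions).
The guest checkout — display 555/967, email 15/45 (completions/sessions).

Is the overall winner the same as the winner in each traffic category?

Display: the multi-step checkout 33/49 = 67.3%, the guest checkout 555/967 = 57.4% → the multi-step checkout
Email: the multi-step checkout 139/327 = 42.5%, the guest checkout 15/45 = 33.3% → the multi-step checkout
Overall: the multi-step checkout 172/376 = 45.7%, the guest checkout 570/1012 = 56.3% → the guest checkout
The multi-step checkout wins each traffic group but the guest checkout wins overall — the comparison reverses. The multi-step checkout's sessions skew toward email, which has a lower base rate.

No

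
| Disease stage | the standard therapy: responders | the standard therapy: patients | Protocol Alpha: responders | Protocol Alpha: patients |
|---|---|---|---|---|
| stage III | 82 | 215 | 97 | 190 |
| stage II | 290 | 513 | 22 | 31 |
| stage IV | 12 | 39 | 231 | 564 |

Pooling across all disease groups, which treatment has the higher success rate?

the standard therapy

Stage III: the standard therapy 82/215 = 38.1%, Protocol Alpha 97/190 = 51.1% → Protocol Alpha
Stage II: the standard therapy 290/513 = 56.5%, Protocol Alpha 22/31 = 71.0% → Protocol Alpha
Stage IV: the standard therapy 12/39 = 30.8%, Protocol Alpha 231/564 = 41.0% → Protocol Alpha
Overall: the standard therapy 384/767 = 50.1%, Protocol Alpha 350/785 = 44.6% → the standard therapy
(Protocol Alpha wins every disease group but the standard therapy wins overall — Protocol Alpha's patients skew toward the low-rate stage IV group.)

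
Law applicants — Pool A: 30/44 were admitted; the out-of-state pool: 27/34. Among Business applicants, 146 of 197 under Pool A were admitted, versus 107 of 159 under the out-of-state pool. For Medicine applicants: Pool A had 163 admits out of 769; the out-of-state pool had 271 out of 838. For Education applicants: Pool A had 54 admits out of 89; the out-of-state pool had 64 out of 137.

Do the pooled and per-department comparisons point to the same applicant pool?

No

Law: Pool A 30/44 = 68.2%, the out-of-state pool 27/34 = 79.4% → the out-of-state pool
Business: Pool A 146/197 = 74.1%, the out-of-state pool 107/159 = 67.3% → Pool A
Medicine: Pool A 163/769 = 21.2%, the out-of-state pool 271/838 = 32.3% → the out-of-state pool
Education: Pool A 54/89 = 60.7%, the out-of-state pool 64/137 = 46.7% → Pool A
Overall: Pool A 393/1099 = 35.8%, the out-of-state pool 469/1168 = 40.2% → the out-of-state pool
Neither sweeps: Pool A wins 2 of 4 groups, the out-of-state pool wins 2. The out-of-state pool wins overall but not every group — no Simpson reversal.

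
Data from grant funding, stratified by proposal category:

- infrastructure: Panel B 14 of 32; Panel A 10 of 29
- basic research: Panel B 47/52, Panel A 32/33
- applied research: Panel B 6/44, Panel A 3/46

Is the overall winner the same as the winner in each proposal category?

No

Infrastructure: Panel B 14/32 = 43.8%, Panel A 10/29 = 34.5% → Panel B
Basic research: Panel B 47/52 = 90.4%, Panel A 32/33 = 97.0% → Panel A
Applied research: Panel B 6/44 = 13.6%, Panel A 3/46 = 6.5% → Panel B
Overall: Panel B 67/128 = 52.3%, Panel A 45/108 = 41.7% → Panel B
Neither sweeps: Panel B wins 2 of 3 groups, Panel A wins 1. Panel B wins overall but not every group — no Simpson reversal.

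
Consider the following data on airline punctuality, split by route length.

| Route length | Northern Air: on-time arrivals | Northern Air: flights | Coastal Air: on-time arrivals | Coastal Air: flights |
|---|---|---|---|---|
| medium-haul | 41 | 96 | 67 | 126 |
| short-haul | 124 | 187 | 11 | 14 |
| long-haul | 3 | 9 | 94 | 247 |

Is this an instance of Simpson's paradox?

Medium-haul: Northern Air 41/96 = 42.7%, Coastal Air 67/126 = 53.2% → Coastal Air
Short-haul: Northern Air 124/187 = 66.3%, Coastal Air 11/14 = 78.6% → Coastal Air
Long-haul: Northern Air 3/9 = 33.3%, Coastal Air 94/247 = 38.1% → Coastal Air
Overall: Northern Air 168/292 = 57.5%, Coastal Air 172/387 = 44.4% → Northern Air
Coastal Air wins each route group but Northern Air wins overall — the comparison reverses. Coastal Air's flights skew toward long-haul, which has a lower base rate.

Yes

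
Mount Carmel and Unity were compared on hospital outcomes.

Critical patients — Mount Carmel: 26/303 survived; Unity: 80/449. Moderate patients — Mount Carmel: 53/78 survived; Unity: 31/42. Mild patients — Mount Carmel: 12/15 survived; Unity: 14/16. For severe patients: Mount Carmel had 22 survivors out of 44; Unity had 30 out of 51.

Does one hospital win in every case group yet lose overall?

Critical: Mount Carmel 26/303 = 8.6%, Unity 80/449 = 17.8% → Unity
Moderate: Mount Carmel 53/78 = 67.9%, Unity 31/42 = 73.8% → Unity
Mild: Mount Carmel 12/15 = 80.0%, Unity 14/16 = 87.5% → Unity
Severe: Mount Carmel 22/44 = 50.0%, Unity 30/51 = 58.8% → Unity
Overall: Mount Carmel 113/440 = 25.7%, Unity 155/558 = 27.8% → Unity
Unity wins overall and in every case group — no reversal.

No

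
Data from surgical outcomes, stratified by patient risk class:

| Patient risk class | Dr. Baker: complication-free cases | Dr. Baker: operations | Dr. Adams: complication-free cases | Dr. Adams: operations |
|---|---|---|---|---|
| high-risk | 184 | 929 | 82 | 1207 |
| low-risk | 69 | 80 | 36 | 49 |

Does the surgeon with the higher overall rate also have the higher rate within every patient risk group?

High-risk: Dr. Baker 184/929 = 19.8%, Dr. Adams 82/1207 = 6.8% → Dr. Baker
Low-risk: Dr. Baker 69/80 = 86.2%, Dr. Adams 36/49 = 73.5% → Dr. Baker
Overall: Dr. Baker 253/1009 = 25.1%, Dr. Adams 118/1256 = 9.4% → Dr. Baker
Dr. Baker wins overall and in every patient risk group — no reversal.

Yes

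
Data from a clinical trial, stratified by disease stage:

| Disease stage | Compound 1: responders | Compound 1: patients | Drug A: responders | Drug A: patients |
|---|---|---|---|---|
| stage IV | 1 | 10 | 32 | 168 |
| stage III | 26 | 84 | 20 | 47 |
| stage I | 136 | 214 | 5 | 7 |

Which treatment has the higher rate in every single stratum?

Drug A

Stage IV: Compound 1 1/10 = 10.0%, Drug A 32/168 = 19.0% → Drug A
Stage III: Compound 1 26/84 = 31.0%, Drug A 20/47 = 42.6% → Drug A
Stage I: Compound 1 136/214 = 63.6%, Drug A 5/7 = 71.4% → Drug A
Drug A has the higher rate in all 3 groups.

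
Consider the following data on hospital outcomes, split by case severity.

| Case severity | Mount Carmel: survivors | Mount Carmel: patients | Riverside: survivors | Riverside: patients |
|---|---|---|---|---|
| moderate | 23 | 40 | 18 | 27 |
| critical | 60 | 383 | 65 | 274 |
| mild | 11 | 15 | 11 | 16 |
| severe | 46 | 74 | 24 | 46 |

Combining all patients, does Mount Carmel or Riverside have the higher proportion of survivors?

Riverside

Moderate: Mount Carmel 23/40 = 57.5%, Riverside 18/27 = 66.7% → Riverside
Critical: Mount Carmel 60/383 = 15.7%, Riverside 65/274 = 23.7% → Riverside
Mild: Mount Carmel 11/15 = 73.3%, Riverside 11/16 = 68.8% → Mount Carmel
Severe: Mount Carmel 46/74 = 62.2%, Riverside 24/46 = 52.2% → Mount Carmel
Overall: Mount Carmel 140/512 = 27.3%, Riverside 118/363 = 32.5% → Riverside
(Neither sweeps every case group, but Riverside has the higher pooled rate.)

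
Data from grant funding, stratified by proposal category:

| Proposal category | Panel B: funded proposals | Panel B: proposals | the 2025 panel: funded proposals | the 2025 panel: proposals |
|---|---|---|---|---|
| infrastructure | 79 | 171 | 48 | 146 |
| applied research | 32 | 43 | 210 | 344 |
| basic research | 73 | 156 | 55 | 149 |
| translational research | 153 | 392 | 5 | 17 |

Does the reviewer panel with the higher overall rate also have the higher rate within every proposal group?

No

Infrastructure: Panel B 79/171 = 46.2%, the 2025 panel 48/146 = 32.9% → Panel B
Applied research: Panel B 32/43 = 74.4%, the 2025 panel 210/344 = 61.0% → Panel B
Basic research: Panel B 73/156 = 46.8%, the 2025 panel 55/149 = 36.9% → Panel B
Translational research: Panel B 153/392 = 39.0%, the 2025 panel 5/17 = 29.4% → Panel B
Overall: Panel B 337/762 = 44.2%, the 2025 panel 318/656 = 48.5% → the 2025 panel
Panel B wins each proposal group but the 2025 panel wins overall — the comparison reverses. Panel B's proposals skew toward translational research, which has a lower base rate.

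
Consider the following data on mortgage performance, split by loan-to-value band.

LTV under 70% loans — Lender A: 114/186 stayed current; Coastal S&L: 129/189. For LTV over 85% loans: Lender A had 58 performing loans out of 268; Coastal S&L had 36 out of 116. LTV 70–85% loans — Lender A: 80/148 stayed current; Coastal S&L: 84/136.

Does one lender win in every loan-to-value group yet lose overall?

LTV under 70%: Lender A 114/186 = 61.3%, Coastal S&L 129/189 = 68.3% → Coastal S&L
LTV over 85%: Lender A 58/268 = 21.6%, Coastal S&L 36/116 = 31.0% → Coastal S&L
LTV 70–85%: Lender A 80/148 = 54.1%, Coastal S&L 84/136 = 61.8% → Coastal S&L
Overall: Lender A 252/602 = 41.9%, Coastal S&L 249/441 = 56.5% → Coastal S&L
Coastal S&L wins overall and in every loan-to-value group — no reversal.

No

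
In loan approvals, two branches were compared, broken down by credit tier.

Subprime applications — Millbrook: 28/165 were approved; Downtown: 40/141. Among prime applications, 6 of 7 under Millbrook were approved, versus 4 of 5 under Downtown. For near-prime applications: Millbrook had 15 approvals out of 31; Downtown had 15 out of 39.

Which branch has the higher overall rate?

Subprime: Millbrook 28/165 = 17.0%, Downtown 40/141 = 28.4% → Downtown
Prime: Millbrook 6/7 = 85.7%, Downtown 4/5 = 80.0% → Millbrook
Near-prime: Millbrook 15/31 = 48.4%, Downtown 15/39 = 38.5% → Millbrook
Overall: Millbrook 49/203 = 24.1%, Downtown 59/185 = 31.9% → Downtown
(Neither sweeps every credit group, but Downtown has the higher pooled rate.)

Downtown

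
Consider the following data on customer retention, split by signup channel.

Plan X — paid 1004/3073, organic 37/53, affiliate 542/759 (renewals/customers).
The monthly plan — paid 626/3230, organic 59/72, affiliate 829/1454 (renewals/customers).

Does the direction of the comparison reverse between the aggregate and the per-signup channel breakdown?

No

Paid: Plan X 1004/3073 = 32.7%, the monthly plan 626/3230 = 19.4% → Plan X
Organic: Plan X 37/53 = 69.8%, the monthly plan 59/72 = 81.9% → the monthly plan
Affiliate: Plan X 542/759 = 71.4%, the monthly plan 829/1454 = 57.0% → Plan X
Overall: Plan X 1583/3885 = 40.7%, the monthly plan 1514/4756 = 31.8% → Plan X
Neither sweeps: Plan X wins 2 of 3 groups, the monthly plan wins 1. Plan X wins overall but not every group — no Simpson reversal.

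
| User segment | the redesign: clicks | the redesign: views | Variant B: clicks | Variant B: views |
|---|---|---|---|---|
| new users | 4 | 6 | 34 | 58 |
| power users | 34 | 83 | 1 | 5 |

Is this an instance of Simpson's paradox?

New users: the redesign 4/6 = 66.7%, Variant B 34/58 = 58.6% → the redesign
Power users: the redesign 34/83 = 41.0%, Variant B 1/5 = 20.0% → the redesign
Overall: the redesign 38/89 = 42.7%, Variant B 35/63 = 55.6% → Variant B
The redesign wins each user group but Variant B wins overall — the comparison reverses. The redesign's views skew toward power users, which has a lower base rate.

Yes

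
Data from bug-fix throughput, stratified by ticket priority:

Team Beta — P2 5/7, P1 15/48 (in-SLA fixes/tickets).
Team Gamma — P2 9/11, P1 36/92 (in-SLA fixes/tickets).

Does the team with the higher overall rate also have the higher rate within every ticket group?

Yes

P2: Team Beta 5/7 = 71.4%, Team Gamma 9/11 = 81.8% → Team Gamma
P1: Team Beta 15/48 = 31.2%, Team Gamma 36/92 = 39.1% → Team Gamma
Overall: Team Beta 20/55 = 36.4%, Team Gamma 45/103 = 43.7% → Team Gamma
Team Gamma wins overall and in every ticket group — no reversal.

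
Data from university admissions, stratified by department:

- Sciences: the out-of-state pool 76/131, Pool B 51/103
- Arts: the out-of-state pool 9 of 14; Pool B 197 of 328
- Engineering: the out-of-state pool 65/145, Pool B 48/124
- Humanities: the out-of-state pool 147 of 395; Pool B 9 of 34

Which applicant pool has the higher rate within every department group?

Sciences: the out-of-state pool 76/131 = 58.0%, Pool B 51/103 = 49.5% → the out-of-state pool
Arts: the out-of-state pool 9/14 = 64.3%, Pool B 197/328 = 60.1% → the out-of-state pool
Engineering: the out-of-state pool 65/145 = 44.8%, Pool B 48/124 = 38.7% → the out-of-state pool
Humanities: the out-of-state pool 147/395 = 37.2%, Pool B 9/34 = 26.5% → the out-of-state pool
The out-of-state pool has the higher rate in all 4 groups.

the out-of-state pool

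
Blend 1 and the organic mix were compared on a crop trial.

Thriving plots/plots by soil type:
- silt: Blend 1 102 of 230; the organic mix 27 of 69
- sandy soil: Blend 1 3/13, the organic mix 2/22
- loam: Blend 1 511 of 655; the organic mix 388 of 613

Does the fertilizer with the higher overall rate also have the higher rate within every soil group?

Silt: Blend 1 102/230 = 44.3%, the organic mix 27/69 = 39.1% → Blend 1
Sandy soil: Blend 1 3/13 = 23.1%, the organic mix 2/22 = 9.1% → Blend 1
Loam: Blend 1 511/655 = 78.0%, the organic mix 388/613 = 63.3% → Blend 1
Overall: Blend 1 616/898 = 68.6%, the organic mix 417/704 = 59.2% → Blend 1
Blend 1 wins overall and in every soil group — no reversal.

Yes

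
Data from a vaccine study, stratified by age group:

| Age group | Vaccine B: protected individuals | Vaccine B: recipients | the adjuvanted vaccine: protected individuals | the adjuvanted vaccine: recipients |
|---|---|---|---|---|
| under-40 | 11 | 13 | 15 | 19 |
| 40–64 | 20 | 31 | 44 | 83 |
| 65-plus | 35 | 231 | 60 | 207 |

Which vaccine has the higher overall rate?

the adjuvanted vaccine

Under-40: Vaccine B 11/13 = 84.6%, the adjuvanted vaccine 15/19 = 78.9% → Vaccine B
40–64: Vaccine B 20/31 = 64.5%, the adjuvanted vaccine 44/83 = 53.0% → Vaccine B
65-plus: Vaccine B 35/231 = 15.2%, the adjuvanted vaccine 60/207 = 29.0% → the adjuvanted vaccine
Overall: Vaccine B 66/275 = 24.0%, the adjuvanted vaccine 119/309 = 38.5% → the adjuvanted vaccine
(Neither sweeps every age group, but the adjuvanted vaccine has the higher pooled rate.)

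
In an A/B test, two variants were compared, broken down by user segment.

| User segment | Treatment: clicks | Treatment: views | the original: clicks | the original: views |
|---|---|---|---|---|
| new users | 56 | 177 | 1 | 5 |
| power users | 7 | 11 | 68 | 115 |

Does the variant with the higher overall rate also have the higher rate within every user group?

New users: Treatment 56/177 = 31.6%, the original 1/5 = 20.0% → Treatment
Power users: Treatment 7/11 = 63.6%, the original 68/115 = 59.1% → Treatment
Overall: Treatment 63/188 = 33.5%, the original 69/120 = 57.5% → the original
Treatment wins each user group but the original wins overall — the comparison reverses. Treatment's views skew toward new users, which has a lower base rate.

No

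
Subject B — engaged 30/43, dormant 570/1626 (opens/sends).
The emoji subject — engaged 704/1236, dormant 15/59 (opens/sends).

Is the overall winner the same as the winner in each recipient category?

No

Engaged: Subject B 30/43 = 69.8%, the emoji subject 704/1236 = 57.0% → Subject B
Dormant: Subject B 570/1626 = 35.1%, the emoji subject 15/59 = 25.4% → Subject B
Overall: Subject B 600/1669 = 35.9%, the emoji subject 719/1295 = 55.5% → the emoji subject
Subject B wins each recipient group but the emoji subject wins overall — the comparison reverses. Subject B's sends skew toward dormant, which has a lower base rate.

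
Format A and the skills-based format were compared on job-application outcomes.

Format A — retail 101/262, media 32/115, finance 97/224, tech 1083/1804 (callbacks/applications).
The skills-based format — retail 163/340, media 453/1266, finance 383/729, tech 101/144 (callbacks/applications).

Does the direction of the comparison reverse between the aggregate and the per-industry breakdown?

Retail: Format A 101/262 = 38.5%, the skills-based format 163/340 = 47.9% → the skills-based format
Media: Format A 32/115 = 27.8%, the skills-based format 453/1266 = 35.8% → the skills-based format
Finance: Format A 97/224 = 43.3%, the skills-based format 383/729 = 52.5% → the skills-based format
Tech: Format A 1083/1804 = 60.0%, the skills-based format 101/144 = 70.1% → the skills-based format
Overall: Format A 1313/2405 = 54.6%, the skills-based format 1100/2479 = 44.4% → Format A
The skills-based format wins each industry group but Format A wins overall — the comparison reverses. The skills-based format's applications skew toward media, which has a lower base rate.

Yes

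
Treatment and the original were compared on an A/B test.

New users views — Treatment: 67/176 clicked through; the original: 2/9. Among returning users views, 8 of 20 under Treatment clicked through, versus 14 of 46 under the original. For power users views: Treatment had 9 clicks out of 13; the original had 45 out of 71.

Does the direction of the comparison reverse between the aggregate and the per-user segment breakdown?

Yes

New users: Treatment 67/176 = 38.1%, the original 2/9 = 22.2% → Treatment
Returning users: Treatment 8/20 = 40.0%, the original 14/46 = 30.4% → Treatment
Power users: Treatment 9/13 = 69.2%, the original 45/71 = 63.4% → Treatment
Overall: Treatment 84/209 = 40.2%, the original 61/126 = 48.4% → the original
Treatment wins each user group but the original wins overall — the comparison reverses. Treatment's views skew toward new users, which has a lower base rate.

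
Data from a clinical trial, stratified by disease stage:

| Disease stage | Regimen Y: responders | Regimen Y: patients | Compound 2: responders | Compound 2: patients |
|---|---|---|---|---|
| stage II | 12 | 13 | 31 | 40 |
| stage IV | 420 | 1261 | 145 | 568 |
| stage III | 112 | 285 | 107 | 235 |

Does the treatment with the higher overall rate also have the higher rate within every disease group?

No

Stage II: Regimen Y 12/13 = 92.3%, Compound 2 31/40 = 77.5% → Regimen Y
Stage IV: Regimen Y 420/1261 = 33.3%, Compound 2 145/568 = 25.5% → Regimen Y
Stage III: Regimen Y 112/285 = 39.3%, Compound 2 107/235 = 45.5% → Compound 2
Overall: Regimen Y 544/1559 = 34.9%, Compound 2 283/843 = 33.6% → Regimen Y
Neither sweeps: Regimen Y wins 2 of 3 groups, Compound 2 wins 1. Regimen Y wins overall but not every group — no Simpson reversal.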